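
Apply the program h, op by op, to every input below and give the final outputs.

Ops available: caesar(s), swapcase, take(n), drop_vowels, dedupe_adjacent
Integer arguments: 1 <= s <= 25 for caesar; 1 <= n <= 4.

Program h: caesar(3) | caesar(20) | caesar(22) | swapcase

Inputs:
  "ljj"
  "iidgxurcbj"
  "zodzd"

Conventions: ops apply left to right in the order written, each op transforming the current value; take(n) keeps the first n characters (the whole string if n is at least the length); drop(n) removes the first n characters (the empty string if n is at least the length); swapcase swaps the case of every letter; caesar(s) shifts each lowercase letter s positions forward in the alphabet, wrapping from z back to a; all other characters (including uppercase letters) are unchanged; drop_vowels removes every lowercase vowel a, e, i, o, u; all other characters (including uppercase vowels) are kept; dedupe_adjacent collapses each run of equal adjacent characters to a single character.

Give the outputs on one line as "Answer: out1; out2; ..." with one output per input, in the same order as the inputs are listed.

"ECC"; "BBWZQNKVUC"; "SHWSW"

Execution, op by op:
  "ljj" -> "omm" -> "igg" -> "ecc" -> "ECC"
  "iidgxurcbj" -> "llgjaxufem" -> "ffadurozyg" -> "bbwzqnkvuc" -> "BBWZQNKVUC"
  "zodzd" -> "crgcg" -> "wlawa" -> "shwsw" -> "SHWSW"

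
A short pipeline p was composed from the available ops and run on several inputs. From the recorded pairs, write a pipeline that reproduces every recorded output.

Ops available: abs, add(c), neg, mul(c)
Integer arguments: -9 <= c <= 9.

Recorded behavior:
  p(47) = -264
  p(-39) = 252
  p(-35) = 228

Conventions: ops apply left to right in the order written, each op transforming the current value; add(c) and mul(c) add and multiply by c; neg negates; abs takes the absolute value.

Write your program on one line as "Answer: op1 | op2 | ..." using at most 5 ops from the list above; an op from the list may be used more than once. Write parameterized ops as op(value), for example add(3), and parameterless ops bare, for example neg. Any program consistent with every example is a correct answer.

add(4) | add(-7) | mul(6) | neg

Check, running the answer program on each example:
  47 -> 51 -> 44 -> 264 -> -264
  -39 -> -35 -> -42 -> -252 -> 252
  -35 -> -31 -> -38 -> -228 -> 228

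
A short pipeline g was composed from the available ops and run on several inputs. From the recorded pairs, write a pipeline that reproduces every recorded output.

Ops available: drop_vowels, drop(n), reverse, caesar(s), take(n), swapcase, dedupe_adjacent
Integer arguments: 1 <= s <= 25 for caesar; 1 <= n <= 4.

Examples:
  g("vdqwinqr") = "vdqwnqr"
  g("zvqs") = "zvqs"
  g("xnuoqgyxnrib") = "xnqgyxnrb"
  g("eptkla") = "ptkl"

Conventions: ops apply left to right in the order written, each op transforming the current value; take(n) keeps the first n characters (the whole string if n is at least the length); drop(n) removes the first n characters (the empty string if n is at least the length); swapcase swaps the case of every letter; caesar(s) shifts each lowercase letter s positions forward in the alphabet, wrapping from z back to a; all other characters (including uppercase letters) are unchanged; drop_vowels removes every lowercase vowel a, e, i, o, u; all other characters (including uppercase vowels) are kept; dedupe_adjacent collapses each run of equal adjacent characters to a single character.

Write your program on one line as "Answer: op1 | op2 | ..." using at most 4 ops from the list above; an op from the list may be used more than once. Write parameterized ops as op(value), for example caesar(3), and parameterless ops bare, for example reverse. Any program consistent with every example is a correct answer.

reverse | drop_vowels | reverse

Check, running the answer program on each example:
  "vdqwinqr" -> "rqniwqdv" -> "rqnwqdv" -> "vdqwnqr"
  "zvqs" -> "sqvz" -> "sqvz" -> "zvqs"
  "xnuoqgyxnrib" -> "birnxygqounx" -> "brnxygqnx" -> "xnqgyxnrb"
  "eptkla" -> "alktpe" -> "lktp" -> "ptkl"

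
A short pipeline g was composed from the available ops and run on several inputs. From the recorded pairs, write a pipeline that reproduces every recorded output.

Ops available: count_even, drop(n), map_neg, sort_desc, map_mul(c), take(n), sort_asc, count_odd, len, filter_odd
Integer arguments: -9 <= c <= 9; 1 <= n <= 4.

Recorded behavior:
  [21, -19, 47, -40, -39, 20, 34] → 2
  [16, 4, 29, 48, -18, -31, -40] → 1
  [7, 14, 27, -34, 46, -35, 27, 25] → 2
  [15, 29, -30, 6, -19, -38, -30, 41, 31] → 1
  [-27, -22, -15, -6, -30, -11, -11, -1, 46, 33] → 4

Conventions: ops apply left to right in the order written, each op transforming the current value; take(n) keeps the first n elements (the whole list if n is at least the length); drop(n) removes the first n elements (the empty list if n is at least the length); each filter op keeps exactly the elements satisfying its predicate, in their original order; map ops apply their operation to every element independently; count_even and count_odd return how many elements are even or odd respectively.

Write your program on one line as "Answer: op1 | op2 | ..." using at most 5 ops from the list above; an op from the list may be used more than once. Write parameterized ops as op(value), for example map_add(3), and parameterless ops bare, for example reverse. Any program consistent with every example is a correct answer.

sort_desc | map_neg | map_mul(9) | drop(4) | count_odd

Check, running the answer program on each example:
  [21, -19, 47, -40, -39, 20, 34] -> [47, 34, 21, 20, -19, -39, -40] -> [-47, -34, -21, -20, 19, 39, 40] -> [-423, -306, -189, -180, 171, 351, 360] -> [171, 351, 360] -> 2
  [16, 4, 29, 48, -18, -31, -40] -> [48, 29, 16, 4, -18, -31, -40] -> [-48, -29, -16, -4, 18, 31, 40] -> [-432, -261, -144, -36, 162, 279, 360] -> [162, 279, 360] -> 1
  [7, 14, 27, -34, 46, -35, 27, 25] -> [46, 27, 27, 25, 14, 7, -34, -35] -> [-46, -27, -27, -25, -14, -7, 34, 35] -> [-414, -243, -243, -225, -126, -63, 306, 315] -> [-126, -63, 306, 315] -> 2
  [15, 29, -30, 6, -19, -38, -30, 41, 31] -> [41, 31, 29, 15, 6, -19, -30, -30, -38] -> [-41, -31, -29, -15, -6, 19, 30, 30, 38] -> [-369, -279, -261, -135, -54, 171, 270, 270, 342] -> [-54, 171, 270, 270, 342] -> 1
  [-27, -22, -15, -6, -30, -11, -11, -1, 46, 33] -> [46, 33, -1, -6, -11, -11, -15, -22, -27, -30] -> [-46, -33, 1, 6, 11, 11, 15, 22, 27, 30] -> [-414, -297, 9, 54, 99, 99, 135, 198, 243, 270] -> [99, 99, 135, 198, 243, 270] -> 4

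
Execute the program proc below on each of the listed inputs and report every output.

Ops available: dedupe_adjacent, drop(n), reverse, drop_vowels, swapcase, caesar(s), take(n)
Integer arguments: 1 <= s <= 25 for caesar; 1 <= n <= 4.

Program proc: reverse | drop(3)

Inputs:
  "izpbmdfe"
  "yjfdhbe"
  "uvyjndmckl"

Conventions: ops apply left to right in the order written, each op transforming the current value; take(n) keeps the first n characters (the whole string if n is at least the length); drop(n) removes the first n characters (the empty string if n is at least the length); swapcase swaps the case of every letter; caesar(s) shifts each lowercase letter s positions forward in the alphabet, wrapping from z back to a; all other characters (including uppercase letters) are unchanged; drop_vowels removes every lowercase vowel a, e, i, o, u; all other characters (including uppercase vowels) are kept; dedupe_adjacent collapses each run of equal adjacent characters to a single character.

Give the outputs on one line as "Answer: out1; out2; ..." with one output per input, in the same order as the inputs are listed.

Execution, op by op:
  "izpbmdfe" -> "efdmbpzi" -> "mbpzi"
  "yjfdhbe" -> "ebhdfjy" -> "dfjy"
  "uvyjndmckl" -> "lkcmdnjyvu" -> "mdnjyvu"

"mbpzi"; "dfjy"; "mdnjyvu"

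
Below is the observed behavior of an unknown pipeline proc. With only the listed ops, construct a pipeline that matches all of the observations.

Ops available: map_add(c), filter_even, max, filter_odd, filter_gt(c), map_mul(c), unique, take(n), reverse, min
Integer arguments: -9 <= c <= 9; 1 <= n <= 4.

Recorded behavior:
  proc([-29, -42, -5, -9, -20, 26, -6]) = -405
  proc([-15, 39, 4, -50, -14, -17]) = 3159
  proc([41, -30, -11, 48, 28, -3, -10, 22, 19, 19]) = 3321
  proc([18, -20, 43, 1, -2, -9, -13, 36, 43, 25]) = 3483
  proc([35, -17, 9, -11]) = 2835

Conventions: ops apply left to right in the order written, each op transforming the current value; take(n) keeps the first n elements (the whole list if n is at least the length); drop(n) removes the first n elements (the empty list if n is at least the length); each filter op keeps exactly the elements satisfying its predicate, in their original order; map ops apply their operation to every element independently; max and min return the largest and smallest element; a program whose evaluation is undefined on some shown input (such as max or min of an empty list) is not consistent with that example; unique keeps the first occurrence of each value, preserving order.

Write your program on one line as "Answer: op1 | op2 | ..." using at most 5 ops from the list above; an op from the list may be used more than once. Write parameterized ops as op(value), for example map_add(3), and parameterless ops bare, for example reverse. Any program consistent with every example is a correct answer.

filter_odd | map_mul(-9) | map_mul(-9) | max

Check, running the answer program on each example:
  [-29, -42, -5, -9, -20, 26, -6] -> [-29, -5, -9] -> [261, 45, 81] -> [-2349, -405, -729] -> -405
  [-15, 39, 4, -50, -14, -17] -> [-15, 39, -17] -> [135, -351, 153] -> [-1215, 3159, -1377] -> 3159
  [41, -30, -11, 48, 28, -3, -10, 22, 19, 19] -> [41, -11, -3, 19, 19] -> [-369, 99, 27, -171, -171] -> [3321, -891, -243, 1539, 1539] -> 3321
  [18, -20, 43, 1, -2, -9, -13, 36, 43, 25] -> [43, 1, -9, -13, 43, 25] -> [-387, -9, 81, 117, -387, -225] -> [3483, 81, -729, -1053, 3483, 2025] -> 3483
  [35, -17, 9, -11] -> [35, -17, 9, -11] -> [-315, 153, -81, 99] -> [2835, -1377, 729, -891] -> 2835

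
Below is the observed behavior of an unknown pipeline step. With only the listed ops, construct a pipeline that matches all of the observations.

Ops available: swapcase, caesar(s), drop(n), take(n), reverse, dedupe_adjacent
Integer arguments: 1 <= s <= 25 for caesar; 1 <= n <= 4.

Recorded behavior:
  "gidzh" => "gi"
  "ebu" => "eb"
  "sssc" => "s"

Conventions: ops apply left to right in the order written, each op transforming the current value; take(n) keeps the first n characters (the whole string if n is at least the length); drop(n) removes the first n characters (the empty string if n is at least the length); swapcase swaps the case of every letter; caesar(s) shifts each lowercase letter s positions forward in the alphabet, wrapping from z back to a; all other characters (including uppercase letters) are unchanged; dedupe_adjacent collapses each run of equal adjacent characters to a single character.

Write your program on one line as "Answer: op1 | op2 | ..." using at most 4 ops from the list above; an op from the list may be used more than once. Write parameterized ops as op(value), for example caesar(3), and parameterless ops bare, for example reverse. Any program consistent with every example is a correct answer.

caesar(24) | take(2) | caesar(2) | dedupe_adjacent

Check, running the answer program on each example:
  "gidzh" -> "egbxf" -> "eg" -> "gi" -> "gi"
  "ebu" -> "czs" -> "cz" -> "eb" -> "eb"
  "sssc" -> "qqqa" -> "qq" -> "ss" -> "s"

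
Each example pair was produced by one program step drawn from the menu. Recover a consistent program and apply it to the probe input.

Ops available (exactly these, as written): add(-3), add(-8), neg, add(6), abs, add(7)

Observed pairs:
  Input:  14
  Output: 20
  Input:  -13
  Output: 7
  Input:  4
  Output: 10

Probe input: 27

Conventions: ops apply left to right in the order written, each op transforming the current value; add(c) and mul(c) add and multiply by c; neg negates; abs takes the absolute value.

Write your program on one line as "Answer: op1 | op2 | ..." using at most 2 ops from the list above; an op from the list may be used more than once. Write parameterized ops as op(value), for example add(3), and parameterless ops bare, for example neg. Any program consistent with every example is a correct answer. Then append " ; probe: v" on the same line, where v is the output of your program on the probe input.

add(6) | abs ; probe: 33

Check, running the answer program on each example:
  14 -> 20 -> 20
  -13 -> -7 -> 7
  4 -> 10 -> 10
  probe: 27 -> 33 -> 33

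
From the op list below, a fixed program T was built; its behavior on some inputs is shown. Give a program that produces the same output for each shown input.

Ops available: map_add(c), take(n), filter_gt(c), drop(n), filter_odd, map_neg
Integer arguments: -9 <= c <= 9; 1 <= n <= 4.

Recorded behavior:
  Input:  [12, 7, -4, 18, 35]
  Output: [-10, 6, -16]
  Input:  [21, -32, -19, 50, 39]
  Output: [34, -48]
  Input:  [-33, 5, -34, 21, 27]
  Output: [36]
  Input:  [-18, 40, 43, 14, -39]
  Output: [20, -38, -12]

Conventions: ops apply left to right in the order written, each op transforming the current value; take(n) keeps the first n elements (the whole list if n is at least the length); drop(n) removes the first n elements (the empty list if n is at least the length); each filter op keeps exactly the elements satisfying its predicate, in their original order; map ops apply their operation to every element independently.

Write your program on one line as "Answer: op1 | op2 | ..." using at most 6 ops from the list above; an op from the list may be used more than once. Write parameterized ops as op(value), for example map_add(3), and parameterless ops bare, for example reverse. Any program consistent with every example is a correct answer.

map_add(2) | map_add(3) | filter_odd | map_add(-7) | map_neg

Check, running the answer program on each example:
  [12, 7, -4, 18, 35] -> [14, 9, -2, 20, 37] -> [17, 12, 1, 23, 40] -> [17, 1, 23] -> [10, -6, 16] -> [-10, 6, -16]
  [21, -32, -19, 50, 39] -> [23, -30, -17, 52, 41] -> [26, -27, -14, 55, 44] -> [-27, 55] -> [-34, 48] -> [34, -48]
  [-33, 5, -34, 21, 27] -> [-31, 7, -32, 23, 29] -> [-28, 10, -29, 26, 32] -> [-29] -> [-36] -> [36]
  [-18, 40, 43, 14, -39] -> [-16, 42, 45, 16, -37] -> [-13, 45, 48, 19, -34] -> [-13, 45, 19] -> [-20, 38, 12] -> [20, -38, -12]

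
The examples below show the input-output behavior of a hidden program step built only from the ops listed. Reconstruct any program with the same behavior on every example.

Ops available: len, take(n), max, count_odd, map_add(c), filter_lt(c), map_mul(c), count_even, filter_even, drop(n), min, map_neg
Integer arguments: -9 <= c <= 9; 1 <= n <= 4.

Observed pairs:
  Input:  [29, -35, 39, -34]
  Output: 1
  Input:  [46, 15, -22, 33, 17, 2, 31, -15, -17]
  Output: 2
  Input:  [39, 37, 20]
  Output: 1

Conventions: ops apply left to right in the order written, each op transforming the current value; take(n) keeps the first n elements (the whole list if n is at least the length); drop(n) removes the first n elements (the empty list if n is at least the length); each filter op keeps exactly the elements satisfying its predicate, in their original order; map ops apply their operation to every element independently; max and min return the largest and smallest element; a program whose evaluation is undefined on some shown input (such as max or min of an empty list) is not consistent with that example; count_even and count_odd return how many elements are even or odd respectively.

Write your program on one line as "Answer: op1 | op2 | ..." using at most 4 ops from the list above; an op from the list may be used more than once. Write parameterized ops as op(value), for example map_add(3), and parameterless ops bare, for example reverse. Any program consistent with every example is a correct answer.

map_mul(3) | take(4) | count_even

Check, running the answer program on each example:
  [29, -35, 39, -34] -> [87, -105, 117, -102] -> [87, -105, 117, -102] -> 1
  [46, 15, -22, 33, 17, 2, 31, -15, -17] -> [138, 45, -66, 99, 51, 6, 93, -45, -51] -> [138, 45, -66, 99] -> 2
  [39, 37, 20] -> [117, 111, 60] -> [117, 111, 60] -> 1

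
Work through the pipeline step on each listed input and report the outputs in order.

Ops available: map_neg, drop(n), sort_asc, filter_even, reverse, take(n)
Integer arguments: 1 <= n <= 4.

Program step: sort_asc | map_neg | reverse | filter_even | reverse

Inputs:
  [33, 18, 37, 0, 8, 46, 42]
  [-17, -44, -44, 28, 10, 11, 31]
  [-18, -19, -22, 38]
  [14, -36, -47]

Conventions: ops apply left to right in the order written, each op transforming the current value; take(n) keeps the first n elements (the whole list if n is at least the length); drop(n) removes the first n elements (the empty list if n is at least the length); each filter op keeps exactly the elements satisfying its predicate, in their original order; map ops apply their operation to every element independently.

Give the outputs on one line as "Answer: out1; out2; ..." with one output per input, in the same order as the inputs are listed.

[0, -8, -18, -42, -46]; [44, 44, -10, -28]; [22, 18, -38]; [36, -14]

Execution, op by op:
  [33, 18, 37, 0, 8, 46, 42] -> [0, 8, 18, 33, 37, 42, 46] -> [0, -8, -18, -33, -37, -42, -46] -> [-46, -42, -37, -33, -18, -8, 0] -> [-46, -42, -18, -8, 0] -> [0, -8, -18, -42, -46]
  [-17, -44, -44, 28, 10, 11, 31] -> [-44, -44, -17, 10, 11, 28, 31] -> [44, 44, 17, -10, -11, -28, -31] -> [-31, -28, -11, -10, 17, 44, 44] -> [-28, -10, 44, 44] -> [44, 44, -10, -28]
  [-18, -19, -22, 38] -> [-22, -19, -18, 38] -> [22, 19, 18, -38] -> [-38, 18, 19, 22] -> [-38, 18, 22] -> [22, 18, -38]
  [14, -36, -47] -> [-47, -36, 14] -> [47, 36, -14] -> [-14, 36, 47] -> [-14, 36] -> [36, -14]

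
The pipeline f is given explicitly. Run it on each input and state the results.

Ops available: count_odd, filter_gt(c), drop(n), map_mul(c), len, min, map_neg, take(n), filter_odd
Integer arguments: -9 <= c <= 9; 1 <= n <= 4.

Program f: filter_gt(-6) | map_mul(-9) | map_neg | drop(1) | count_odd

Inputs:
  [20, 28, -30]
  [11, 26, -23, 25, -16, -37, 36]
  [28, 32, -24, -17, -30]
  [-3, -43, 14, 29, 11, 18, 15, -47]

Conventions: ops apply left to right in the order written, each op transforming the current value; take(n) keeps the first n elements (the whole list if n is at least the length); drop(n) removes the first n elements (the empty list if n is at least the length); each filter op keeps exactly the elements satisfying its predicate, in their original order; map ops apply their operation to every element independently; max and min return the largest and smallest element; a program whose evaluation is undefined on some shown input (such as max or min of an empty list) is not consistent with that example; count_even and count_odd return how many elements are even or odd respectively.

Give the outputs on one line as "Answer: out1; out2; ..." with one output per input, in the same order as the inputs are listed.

Execution, op by op:
  [20, 28, -30] -> [20, 28] -> [-180, -252] -> [180, 252] -> [252] -> 0
  [11, 26, -23, 25, -16, -37, 36] -> [11, 26, 25, 36] -> [-99, -234, -225, -324] -> [99, 234, 225, 324] -> [234, 225, 324] -> 1
  [28, 32, -24, -17, -30] -> [28, 32] -> [-252, -288] -> [252, 288] -> [288] -> 0
  [-3, -43, 14, 29, 11, 18, 15, -47] -> [-3, 14, 29, 11, 18, 15] -> [27, -126, -261, -99, -162, -135] -> [-27, 126, 261, 99, 162, 135] -> [126, 261, 99, 162, 135] -> 3

0; 1; 0; 3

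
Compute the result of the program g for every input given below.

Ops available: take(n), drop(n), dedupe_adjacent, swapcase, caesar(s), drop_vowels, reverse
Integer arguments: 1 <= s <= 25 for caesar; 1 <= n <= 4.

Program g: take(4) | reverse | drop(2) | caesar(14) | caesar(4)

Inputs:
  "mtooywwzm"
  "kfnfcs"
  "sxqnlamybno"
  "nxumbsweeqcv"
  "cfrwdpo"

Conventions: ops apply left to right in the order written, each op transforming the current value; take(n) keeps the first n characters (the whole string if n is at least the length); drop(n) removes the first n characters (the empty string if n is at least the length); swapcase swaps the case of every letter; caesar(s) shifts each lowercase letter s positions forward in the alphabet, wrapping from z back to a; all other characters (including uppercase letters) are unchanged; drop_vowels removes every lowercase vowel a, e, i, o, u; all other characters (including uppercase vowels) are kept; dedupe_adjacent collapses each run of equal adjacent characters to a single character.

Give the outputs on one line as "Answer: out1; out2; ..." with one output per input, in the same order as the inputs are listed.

Execution, op by op:
  "mtooywwzm" -> "mtoo" -> "ootm" -> "tm" -> "ha" -> "le"
  "kfnfcs" -> "kfnf" -> "fnfk" -> "fk" -> "ty" -> "xc"
  "sxqnlamybno" -> "sxqn" -> "nqxs" -> "xs" -> "lg" -> "pk"
  "nxumbsweeqcv" -> "nxum" -> "muxn" -> "xn" -> "lb" -> "pf"
  "cfrwdpo" -> "cfrw" -> "wrfc" -> "fc" -> "tq" -> "xu"

"le"; "xc"; "pk"; "pf"; "xu"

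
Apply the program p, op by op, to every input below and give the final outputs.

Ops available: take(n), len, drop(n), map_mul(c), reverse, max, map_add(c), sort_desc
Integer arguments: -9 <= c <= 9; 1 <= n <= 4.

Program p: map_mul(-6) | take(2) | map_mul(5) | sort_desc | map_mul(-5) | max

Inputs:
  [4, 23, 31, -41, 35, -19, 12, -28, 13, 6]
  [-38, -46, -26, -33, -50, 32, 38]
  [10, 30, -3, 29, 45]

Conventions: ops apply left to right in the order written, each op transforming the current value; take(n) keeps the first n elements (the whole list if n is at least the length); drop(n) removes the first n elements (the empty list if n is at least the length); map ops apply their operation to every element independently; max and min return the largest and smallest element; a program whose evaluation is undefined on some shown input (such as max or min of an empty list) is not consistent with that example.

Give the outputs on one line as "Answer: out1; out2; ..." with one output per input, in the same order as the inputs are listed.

Execution, op by op:
  [4, 23, 31, -41, 35, -19, 12, -28, 13, 6] -> [-24, -138, -186, 246, -210, 114, -72, 168, -78, -36] -> [-24, -138] -> [-120, -690] -> [-120, -690] -> [600, 3450] -> 3450
  [-38, -46, -26, -33, -50, 32, 38] -> [228, 276, 156, 198, 300, -192, -228] -> [228, 276] -> [1140, 1380] -> [1380, 1140] -> [-6900, -5700] -> -5700
  [10, 30, -3, 29, 45] -> [-60, -180, 18, -174, -270] -> [-60, -180] -> [-300, -900] -> [-300, -900] -> [1500, 4500] -> 4500

3450; -5700; 4500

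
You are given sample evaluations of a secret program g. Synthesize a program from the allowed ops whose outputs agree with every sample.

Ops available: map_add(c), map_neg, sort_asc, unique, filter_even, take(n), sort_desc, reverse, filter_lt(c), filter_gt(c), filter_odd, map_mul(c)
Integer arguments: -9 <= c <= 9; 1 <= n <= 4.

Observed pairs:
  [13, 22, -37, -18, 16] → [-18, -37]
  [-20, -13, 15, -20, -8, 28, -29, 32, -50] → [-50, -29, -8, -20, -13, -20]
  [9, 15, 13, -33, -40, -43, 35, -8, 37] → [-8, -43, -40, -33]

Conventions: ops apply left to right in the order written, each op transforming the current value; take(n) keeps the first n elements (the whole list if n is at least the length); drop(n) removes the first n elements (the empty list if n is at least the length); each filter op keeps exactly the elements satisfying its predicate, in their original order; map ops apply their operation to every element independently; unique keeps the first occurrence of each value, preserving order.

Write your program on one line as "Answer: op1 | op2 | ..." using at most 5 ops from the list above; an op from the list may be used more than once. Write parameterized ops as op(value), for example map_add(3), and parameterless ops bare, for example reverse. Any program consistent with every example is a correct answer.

filter_lt(2) | map_neg | reverse | map_neg

Check, running the answer program on each example:
  [13, 22, -37, -18, 16] -> [-37, -18] -> [37, 18] -> [18, 37] -> [-18, -37]
  [-20, -13, 15, -20, -8, 28, -29, 32, -50] -> [-20, -13, -20, -8, -29, -50] -> [20, 13, 20, 8, 29, 50] -> [50, 29, 8, 20, 13, 20] -> [-50, -29, -8, -20, -13, -20]
  [9, 15, 13, -33, -40, -43, 35, -8, 37] -> [-33, -40, -43, -8] -> [33, 40, 43, 8] -> [8, 43, 40, 33] -> [-8, -43, -40, -33]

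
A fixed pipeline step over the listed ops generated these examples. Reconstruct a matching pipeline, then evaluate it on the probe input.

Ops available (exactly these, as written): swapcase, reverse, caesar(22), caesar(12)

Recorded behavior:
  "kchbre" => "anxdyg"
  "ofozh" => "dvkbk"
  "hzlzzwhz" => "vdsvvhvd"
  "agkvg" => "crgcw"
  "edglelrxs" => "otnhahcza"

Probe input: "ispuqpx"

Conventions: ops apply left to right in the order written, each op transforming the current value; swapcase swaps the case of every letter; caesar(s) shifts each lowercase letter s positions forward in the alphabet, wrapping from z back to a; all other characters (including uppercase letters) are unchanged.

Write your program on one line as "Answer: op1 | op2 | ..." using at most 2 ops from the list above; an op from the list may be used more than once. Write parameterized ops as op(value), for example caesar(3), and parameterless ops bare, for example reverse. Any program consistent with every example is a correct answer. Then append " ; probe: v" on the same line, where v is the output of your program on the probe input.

reverse | caesar(22) ; probe: "tlmqloe"

Check, running the answer program on each example:
  "kchbre" -> "erbhck" -> "anxdyg"
  "ofozh" -> "hzofo" -> "dvkbk"
  "hzlzzwhz" -> "zhwzzlzh" -> "vdsvvhvd"
  "agkvg" -> "gvkga" -> "crgcw"
  "edglelrxs" -> "sxrlelgde" -> "otnhahcza"
  probe: "ispuqpx" -> "xpqupsi" -> "tlmqloe"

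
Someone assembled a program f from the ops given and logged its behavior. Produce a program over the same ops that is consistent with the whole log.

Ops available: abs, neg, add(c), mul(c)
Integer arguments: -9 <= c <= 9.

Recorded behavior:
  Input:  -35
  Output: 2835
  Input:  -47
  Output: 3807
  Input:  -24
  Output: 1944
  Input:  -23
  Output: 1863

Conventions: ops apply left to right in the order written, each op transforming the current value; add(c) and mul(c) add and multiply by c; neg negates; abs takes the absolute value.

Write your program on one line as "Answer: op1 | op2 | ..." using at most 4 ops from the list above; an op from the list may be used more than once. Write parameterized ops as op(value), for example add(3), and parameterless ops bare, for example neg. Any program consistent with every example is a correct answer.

mul(-3) | mul(-9) | abs | mul(3)

Check, running the answer program on each example:
  -35 -> 105 -> -945 -> 945 -> 2835
  -47 -> 141 -> -1269 -> 1269 -> 3807
  -24 -> 72 -> -648 -> 648 -> 1944
  -23 -> 69 -> -621 -> 621 -> 1863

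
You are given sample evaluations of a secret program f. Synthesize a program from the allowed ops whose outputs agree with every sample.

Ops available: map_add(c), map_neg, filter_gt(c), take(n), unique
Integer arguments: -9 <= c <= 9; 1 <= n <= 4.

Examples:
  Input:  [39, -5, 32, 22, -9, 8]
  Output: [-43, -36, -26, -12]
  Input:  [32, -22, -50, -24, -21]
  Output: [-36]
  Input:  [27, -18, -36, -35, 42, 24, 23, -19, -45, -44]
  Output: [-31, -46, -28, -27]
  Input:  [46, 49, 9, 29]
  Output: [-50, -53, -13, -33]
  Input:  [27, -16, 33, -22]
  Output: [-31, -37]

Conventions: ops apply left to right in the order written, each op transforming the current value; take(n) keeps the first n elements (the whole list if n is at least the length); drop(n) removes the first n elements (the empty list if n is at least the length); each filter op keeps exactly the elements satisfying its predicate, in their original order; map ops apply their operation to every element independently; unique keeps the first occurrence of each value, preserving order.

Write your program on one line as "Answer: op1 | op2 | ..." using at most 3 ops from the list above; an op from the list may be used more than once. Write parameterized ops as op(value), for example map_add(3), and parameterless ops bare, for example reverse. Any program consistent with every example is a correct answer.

filter_gt(-2) | map_neg | map_add(-4)

Check, running the answer program on each example:
  [39, -5, 32, 22, -9, 8] -> [39, 32, 22, 8] -> [-39, -32, -22, -8] -> [-43, -36, -26, -12]
  [32, -22, -50, -24, -21] -> [32] -> [-32] -> [-36]
  [27, -18, -36, -35, 42, 24, 23, -19, -45, -44] -> [27, 42, 24, 23] -> [-27, -42, -24, -23] -> [-31, -46, -28, -27]
  [46, 49, 9, 29] -> [46, 49, 9, 29] -> [-46, -49, -9, -29] -> [-50, -53, -13, -33]
  [27, -16, 33, -22] -> [27, 33] -> [-27, -33] -> [-31, -37]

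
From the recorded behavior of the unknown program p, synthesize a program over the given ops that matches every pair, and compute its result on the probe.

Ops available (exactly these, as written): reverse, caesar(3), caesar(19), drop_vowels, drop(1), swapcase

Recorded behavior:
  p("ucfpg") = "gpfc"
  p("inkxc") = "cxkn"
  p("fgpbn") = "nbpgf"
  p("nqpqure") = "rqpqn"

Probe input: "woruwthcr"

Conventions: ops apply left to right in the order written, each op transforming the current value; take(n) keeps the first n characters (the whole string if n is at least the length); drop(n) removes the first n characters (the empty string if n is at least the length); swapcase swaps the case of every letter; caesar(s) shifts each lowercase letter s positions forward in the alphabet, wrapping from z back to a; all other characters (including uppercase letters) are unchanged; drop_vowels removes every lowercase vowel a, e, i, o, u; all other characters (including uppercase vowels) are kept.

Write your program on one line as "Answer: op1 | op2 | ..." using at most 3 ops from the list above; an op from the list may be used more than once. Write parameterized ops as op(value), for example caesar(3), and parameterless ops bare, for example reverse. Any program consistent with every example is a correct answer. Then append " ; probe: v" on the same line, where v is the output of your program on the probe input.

reverse | drop_vowels ; probe: "rchtwrw"

Check, running the answer program on each example:
  "ucfpg" -> "gpfcu" -> "gpfc"
  "inkxc" -> "cxkni" -> "cxkn"
  "fgpbn" -> "nbpgf" -> "nbpgf"
  "nqpqure" -> "eruqpqn" -> "rqpqn"
  probe: "woruwthcr" -> "rchtwurow" -> "rchtwrw"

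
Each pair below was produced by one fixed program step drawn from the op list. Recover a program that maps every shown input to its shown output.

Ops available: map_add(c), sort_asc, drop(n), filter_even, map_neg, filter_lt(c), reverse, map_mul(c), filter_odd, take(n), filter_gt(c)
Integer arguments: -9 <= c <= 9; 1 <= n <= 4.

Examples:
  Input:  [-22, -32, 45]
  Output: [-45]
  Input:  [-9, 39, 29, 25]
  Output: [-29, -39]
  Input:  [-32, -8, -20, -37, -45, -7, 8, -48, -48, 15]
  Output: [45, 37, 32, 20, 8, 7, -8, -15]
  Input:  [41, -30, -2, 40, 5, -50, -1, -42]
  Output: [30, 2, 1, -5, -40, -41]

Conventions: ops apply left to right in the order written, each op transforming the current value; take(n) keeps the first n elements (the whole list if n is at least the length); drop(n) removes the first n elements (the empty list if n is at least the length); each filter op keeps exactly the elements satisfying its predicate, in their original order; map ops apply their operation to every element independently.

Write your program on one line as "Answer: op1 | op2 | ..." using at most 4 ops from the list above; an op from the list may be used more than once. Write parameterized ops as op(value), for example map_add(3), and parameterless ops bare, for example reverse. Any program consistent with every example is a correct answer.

sort_asc | map_neg | drop(2)

Check, running the answer program on each example:
  [-22, -32, 45] -> [-32, -22, 45] -> [32, 22, -45] -> [-45]
  [-9, 39, 29, 25] -> [-9, 25, 29, 39] -> [9, -25, -29, -39] -> [-29, -39]
  [-32, -8, -20, -37, -45, -7, 8, -48, -48, 15] -> [-48, -48, -45, -37, -32, -20, -8, -7, 8, 15] -> [48, 48, 45, 37, 32, 20, 8, 7, -8, -15] -> [45, 37, 32, 20, 8, 7, -8, -15]
  [41, -30, -2, 40, 5, -50, -1, -42] -> [-50, -42, -30, -2, -1, 5, 40, 41] -> [50, 42, 30, 2, 1, -5, -40, -41] -> [30, 2, 1, -5, -40, -41]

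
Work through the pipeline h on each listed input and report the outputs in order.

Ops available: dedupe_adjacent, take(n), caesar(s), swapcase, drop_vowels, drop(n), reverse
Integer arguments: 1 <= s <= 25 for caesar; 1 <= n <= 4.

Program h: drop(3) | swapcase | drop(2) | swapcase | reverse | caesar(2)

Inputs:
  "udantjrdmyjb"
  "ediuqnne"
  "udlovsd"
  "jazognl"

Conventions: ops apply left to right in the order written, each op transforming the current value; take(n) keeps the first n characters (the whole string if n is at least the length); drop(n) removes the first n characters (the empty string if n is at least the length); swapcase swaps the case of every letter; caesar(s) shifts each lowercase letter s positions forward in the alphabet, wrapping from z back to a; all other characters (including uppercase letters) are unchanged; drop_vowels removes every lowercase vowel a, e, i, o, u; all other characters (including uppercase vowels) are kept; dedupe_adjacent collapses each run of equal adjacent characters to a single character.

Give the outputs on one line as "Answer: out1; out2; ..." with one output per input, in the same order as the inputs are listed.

"dlaoftl"; "gpp"; "fu"; "np"

Execution, op by op:
  "udantjrdmyjb" -> "ntjrdmyjb" -> "NTJRDMYJB" -> "JRDMYJB" -> "jrdmyjb" -> "bjymdrj" -> "dlaoftl"
  "ediuqnne" -> "uqnne" -> "UQNNE" -> "NNE" -> "nne" -> "enn" -> "gpp"
  "udlovsd" -> "ovsd" -> "OVSD" -> "SD" -> "sd" -> "ds" -> "fu"
  "jazognl" -> "ognl" -> "OGNL" -> "NL" -> "nl" -> "ln" -> "np"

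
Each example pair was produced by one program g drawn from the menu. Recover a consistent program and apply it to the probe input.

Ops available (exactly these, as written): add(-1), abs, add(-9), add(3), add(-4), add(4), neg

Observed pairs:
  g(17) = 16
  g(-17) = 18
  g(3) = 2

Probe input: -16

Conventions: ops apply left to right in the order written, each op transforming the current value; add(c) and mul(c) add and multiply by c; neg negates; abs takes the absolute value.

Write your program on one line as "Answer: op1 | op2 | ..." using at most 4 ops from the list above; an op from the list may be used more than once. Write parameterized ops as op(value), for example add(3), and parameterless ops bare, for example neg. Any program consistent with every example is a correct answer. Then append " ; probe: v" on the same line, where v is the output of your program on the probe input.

add(-1) | neg | abs ; probe: 17

Check, running the answer program on each example:
  17 -> 16 -> -16 -> 16
  -17 -> -18 -> 18 -> 18
  3 -> 2 -> -2 -> 2
  probe: -16 -> -17 -> 17 -> 17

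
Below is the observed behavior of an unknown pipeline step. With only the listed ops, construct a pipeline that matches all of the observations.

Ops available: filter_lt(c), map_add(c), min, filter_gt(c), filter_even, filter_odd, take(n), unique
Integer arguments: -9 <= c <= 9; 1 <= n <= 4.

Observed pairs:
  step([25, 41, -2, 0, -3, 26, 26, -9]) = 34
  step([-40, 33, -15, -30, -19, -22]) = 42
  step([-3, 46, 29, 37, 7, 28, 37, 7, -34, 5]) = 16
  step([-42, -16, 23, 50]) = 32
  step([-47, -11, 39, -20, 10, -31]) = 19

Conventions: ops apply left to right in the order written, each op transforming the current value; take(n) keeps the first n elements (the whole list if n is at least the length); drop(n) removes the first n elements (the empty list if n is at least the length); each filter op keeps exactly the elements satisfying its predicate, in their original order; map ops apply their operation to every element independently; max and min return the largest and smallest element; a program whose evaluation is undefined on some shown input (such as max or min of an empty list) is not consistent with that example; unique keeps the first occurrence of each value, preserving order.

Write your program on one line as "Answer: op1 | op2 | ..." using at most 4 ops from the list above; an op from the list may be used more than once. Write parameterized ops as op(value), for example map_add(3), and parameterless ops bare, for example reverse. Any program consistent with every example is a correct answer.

filter_gt(6) | map_add(9) | min

Check, running the answer program on each example:
  [25, 41, -2, 0, -3, 26, 26, -9] -> [25, 41, 26, 26] -> [34, 50, 35, 35] -> 34
  [-40, 33, -15, -30, -19, -22] -> [33] -> [42] -> 42
  [-3, 46, 29, 37, 7, 28, 37, 7, -34, 5] -> [46, 29, 37, 7, 28, 37, 7] -> [55, 38, 46, 16, 37, 46, 16] -> 16
  [-42, -16, 23, 50] -> [23, 50] -> [32, 59] -> 32
  [-47, -11, 39, -20, 10, -31] -> [39, 10] -> [48, 19] -> 19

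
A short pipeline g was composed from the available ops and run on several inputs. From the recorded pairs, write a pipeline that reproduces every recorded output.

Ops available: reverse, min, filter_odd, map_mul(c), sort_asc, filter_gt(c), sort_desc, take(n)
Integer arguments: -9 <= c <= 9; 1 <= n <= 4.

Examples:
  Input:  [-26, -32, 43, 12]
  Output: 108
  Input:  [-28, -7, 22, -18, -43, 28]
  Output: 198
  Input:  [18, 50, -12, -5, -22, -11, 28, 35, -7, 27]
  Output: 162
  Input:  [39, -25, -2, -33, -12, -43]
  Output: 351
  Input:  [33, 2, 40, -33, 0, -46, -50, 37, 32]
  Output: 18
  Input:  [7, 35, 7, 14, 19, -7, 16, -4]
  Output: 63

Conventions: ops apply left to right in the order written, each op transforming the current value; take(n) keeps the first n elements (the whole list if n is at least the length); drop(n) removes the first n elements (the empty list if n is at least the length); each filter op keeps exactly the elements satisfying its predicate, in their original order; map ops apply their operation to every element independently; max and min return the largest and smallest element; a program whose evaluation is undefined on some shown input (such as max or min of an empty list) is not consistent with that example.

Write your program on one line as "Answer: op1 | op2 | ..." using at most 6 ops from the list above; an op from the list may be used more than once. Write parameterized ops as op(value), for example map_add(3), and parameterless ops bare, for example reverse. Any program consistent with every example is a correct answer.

sort_asc | sort_desc | filter_gt(0) | map_mul(9) | min

Check, running the answer program on each example:
  [-26, -32, 43, 12] -> [-32, -26, 12, 43] -> [43, 12, -26, -32] -> [43, 12] -> [387, 108] -> 108
  [-28, -7, 22, -18, -43, 28] -> [-43, -28, -18, -7, 22, 28] -> [28, 22, -7, -18, -28, -43] -> [28, 22] -> [252, 198] -> 198
  [18, 50, -12, -5, -22, -11, 28, 35, -7, 27] -> [-22, -12, -11, -7, -5, 18, 27, 28, 35, 50] -> [50, 35, 28, 27, 18, -5, -7, -11, -12, -22] -> [50, 35, 28, 27, 18] -> [450, 315, 252, 243, 162] -> 162
  [39, -25, -2, -33, -12, -43] -> [-43, -33, -25, -12, -2, 39] -> [39, -2, -12, -25, -33, -43] -> [39] -> [351] -> 351
  [33, 2, 40, -33, 0, -46, -50, 37, 32] -> [-50, -46, -33, 0, 2, 32, 33, 37, 40] -> [40, 37, 33, 32, 2, 0, -33, -46, -50] -> [40, 37, 33, 32, 2] -> [360, 333, 297, 288, 18] -> 18
  [7, 35, 7, 14, 19, -7, 16, -4] -> [-7, -4, 7, 7, 14, 16, 19, 35] -> [35, 19, 16, 14, 7, 7, -4, -7] -> [35, 19, 16, 14, 7, 7] -> [315, 171, 144, 126, 63, 63] -> 63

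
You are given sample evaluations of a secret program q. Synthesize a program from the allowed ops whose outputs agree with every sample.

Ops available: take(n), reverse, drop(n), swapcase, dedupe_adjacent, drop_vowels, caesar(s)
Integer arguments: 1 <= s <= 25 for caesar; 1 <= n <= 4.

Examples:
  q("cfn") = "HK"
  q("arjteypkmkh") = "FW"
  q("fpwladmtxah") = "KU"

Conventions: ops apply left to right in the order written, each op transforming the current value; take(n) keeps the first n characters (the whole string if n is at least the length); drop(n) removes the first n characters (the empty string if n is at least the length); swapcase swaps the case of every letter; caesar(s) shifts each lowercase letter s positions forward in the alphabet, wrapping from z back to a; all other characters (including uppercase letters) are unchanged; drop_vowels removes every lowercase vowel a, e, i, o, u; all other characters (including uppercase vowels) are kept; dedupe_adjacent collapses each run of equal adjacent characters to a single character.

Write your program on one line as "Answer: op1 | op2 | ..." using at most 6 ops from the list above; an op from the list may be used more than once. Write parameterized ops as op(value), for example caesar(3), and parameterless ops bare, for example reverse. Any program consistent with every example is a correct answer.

take(2) | caesar(18) | caesar(12) | caesar(1) | swapcase

Check, running the answer program on each example:
  "cfn" -> "cf" -> "ux" -> "gj" -> "hk" -> "HK"
  "arjteypkmkh" -> "ar" -> "sj" -> "ev" -> "fw" -> "FW"
  "fpwladmtxah" -> "fp" -> "xh" -> "jt" -> "ku" -> "KU"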